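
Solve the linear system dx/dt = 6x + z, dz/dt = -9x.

x(t) = -c_1e^(3t) - c_2te^(3t) - c_2e^(3t), z(t) = 3c_1e^(3t) + 3c_2te^(3t) + 2c_2e^(3t)

Coefficient matrix A = [[6, 1], [-9, 0]].
Characteristic polynomial det(A - λI) = λ^2 - 6λ + 9 = 0.
Single eigenvalue λ = 3 with algebraic multiplicity 2.
Eigenvector v = (-1,3); generalized eigenvector w with (A-λI)w=v is (-1,2).
General solution: e^(3t)[c_1·v + c_2·(t·v + w)].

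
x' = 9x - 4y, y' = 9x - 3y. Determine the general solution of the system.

Coefficient matrix A = [[9, -4], [9, -3]].
Characteristic polynomial det(A - λI) = λ^2 - 6λ + 9 = 0.
Single eigenvalue λ = 3 with algebraic multiplicity 2.
Eigenvector v = (-2,-3); generalized eigenvector w with (A-λI)w=v is (-1,-1).
General solution: e^(3t)[C_1·v + C_2·(t·v + w)].

x(t) = -2C_1e^(3t) - 2C_2te^(3t) - C_2e^(3t), y(t) = -3C_1e^(3t) - 3C_2te^(3t) - C_2e^(3t)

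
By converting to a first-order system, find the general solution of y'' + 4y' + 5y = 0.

Let x_1 = y, x_2 = y'. Then x_1' = x_2 and x_2' = -5x_1 - 4x_2.
A = [[0,1],[-5,-4]]; det(A-λI) = λ^2 + 4λ + 5.
Eigenvalues λ = -2 ± i.

y(t) = c_1e^(-2t)cos(t) + c_2e^(-2t)sin(t)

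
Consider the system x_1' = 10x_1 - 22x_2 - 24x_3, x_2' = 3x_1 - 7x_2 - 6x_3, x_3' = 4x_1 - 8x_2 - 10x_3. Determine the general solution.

Coefficient matrix A = [[10, -22, -24], [3, -7, -6], [4, -8, -10]].
det(A - λI) = 0 gives eigenvalues λ = -1, -4, -2.
For λ=-1: eigenvector (2,1,0).
For λ=-4: eigenvector (-5,-1,-2).
For λ=-2: eigenvector (2,0,1).
General solution: c_1e^(-t)(2,1,0) + c_2e^(-4t)(-5,-1,-2) + c_3e^(-2t)(2,0,1).

x_1(t) = 2c_1e^(-t) - 5c_2e^(-4t) + 2c_3e^(-2t), x_2(t) = c_1e^(-t) - c_2e^(-4t), x_3(t) = -2c_2e^(-4t) + c_3e^(-2t)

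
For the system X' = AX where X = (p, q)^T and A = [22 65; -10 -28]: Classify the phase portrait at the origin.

A = [[22,65],[-10,-28]]; det(A-λI) = λ^2 + 6λ + 34.
λ = -3 ± 5i: negative real part.

stable spiral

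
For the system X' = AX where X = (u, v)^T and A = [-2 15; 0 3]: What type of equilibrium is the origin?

saddle

A = [[-2,15],[0,3]]; det(A-λI) = λ^2 - λ - 6.
λ = -2, 3: opposite signs.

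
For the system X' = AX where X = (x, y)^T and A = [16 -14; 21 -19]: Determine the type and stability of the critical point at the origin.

A = [[16,-14],[21,-19]]; det(A-λI) = λ^2 + 3λ - 10.
λ = 2, -5: opposite signs.

saddle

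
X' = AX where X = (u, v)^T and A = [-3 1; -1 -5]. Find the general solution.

u(t) = c_1e^(-4t) + c_2te^(-4t) - c_2e^(-4t), v(t) = -c_1e^(-4t) - c_2te^(-4t) + 2c_2e^(-4t)

Coefficient matrix A = [[-3, 1], [-1, -5]].
Characteristic polynomial det(A - λI) = λ^2 + 8λ + 16 = 0.
Single eigenvalue λ = -4 with algebraic multiplicity 2.
Eigenvector v = (1,-1); generalized eigenvector w with (A-λI)w=v is (-1,2).
General solution: e^(-4t)[c_1·v + c_2·(t·v + w)].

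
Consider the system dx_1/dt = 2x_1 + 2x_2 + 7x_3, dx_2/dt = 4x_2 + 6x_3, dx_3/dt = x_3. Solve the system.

Coefficient matrix A = [[2, 2, 7], [0, 4, 6], [0, 0, 1]].
det(A - λI) = 0 gives eigenvalues λ = 1, 4, 2.
For λ=1: eigenvector (-3,-2,1).
For λ=4: eigenvector (1,1,0).
For λ=2: eigenvector (1,0,0).
General solution: K_1e^(t)(-3,-2,1) + K_2e^(4t)(1,1,0) + K_3e^(2t)(1,0,0).

x_1(t) = -3K_1e^(t) + K_2e^(4t) + K_3e^(2t), x_2(t) = -2K_1e^(t) + K_2e^(4t), x_3(t) = K_1e^(t)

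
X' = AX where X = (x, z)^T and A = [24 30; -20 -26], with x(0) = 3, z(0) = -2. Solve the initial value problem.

Coefficient matrix A = [[24, 30], [-20, -26]].
Characteristic polynomial det(A - λI) = λ^2 + 2λ - 24 = 0.
Eigenvalues λ = 4, -6.
For λ=4: (A-λI) row 1 is [20, 30], so an eigenvector is (3, -2).
For λ=-6: (A-λI) row 1 is [30, 30], so an eigenvector is (1, -1).
General solution: c_1e^(4t)(3,-2) + c_2e^(-6t)(1,-1).
Applying x(0)=3, z(0)=-2 gives c_1=1, c_2=0.

x(t) = 3e^(4t), z(t) = -2e^(4t)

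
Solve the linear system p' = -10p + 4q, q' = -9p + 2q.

Coefficient matrix A = [[-10, 4], [-9, 2]].
Characteristic polynomial det(A - λI) = λ^2 + 8λ + 16 = 0.
Single eigenvalue λ = -4 with algebraic multiplicity 2.
Eigenvector v = (-2,-3); generalized eigenvector w with (A-λI)w=v is (-1,-2).
General solution: e^(-4t)[K_1·v + K_2·(t·v + w)].

p(t) = -2K_1e^(-4t) - 2K_2te^(-4t) - K_2e^(-4t), q(t) = -3K_1e^(-4t) - 3K_2te^(-4t) - 2K_2e^(-4t)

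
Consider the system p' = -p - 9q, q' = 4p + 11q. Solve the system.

p(t) = 3K_1e^(5t) + 3K_2te^(5t) - 2K_2e^(5t), q(t) = -2K_1e^(5t) - 2K_2te^(5t) + K_2e^(5t)

Coefficient matrix A = [[-1, -9], [4, 11]].
Characteristic polynomial det(A - λI) = λ^2 - 10λ + 25 = 0.
Single eigenvalue λ = 5 with algebraic multiplicity 2.
Eigenvector v = (3,-2); generalized eigenvector w with (A-λI)w=v is (-2,1).
General solution: e^(5t)[K_1·v + K_2·(t·v + w)].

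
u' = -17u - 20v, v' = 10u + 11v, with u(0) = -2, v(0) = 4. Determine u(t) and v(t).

Coefficient matrix A = [[-17, -20], [10, 11]].
Characteristic polynomial det(A - λI) = λ^2 + 6λ + 13 = 0.
Eigenvalues λ = -3 ± 2i (complex conjugate pair).
For λ=-3+2i: an eigenvector is (1,-1) - i(3,-2) = (1 - 3i, -1 + 2i).
A real fundamental pair from Re and Im of e^((-3+2i)t)v: X_1 = e^(-3t)(cos(2t)·(1,-1) + sin(2t)·(3,-2)), X_2 = e^(-3t)(sin(2t)·(1,-1) - cos(2t)·(3,-2)).
General solution: c_1X_1 + c_2X_2.
Applying u(0)=-2, v(0)=4 gives c_1=-8, c_2=-2.

u(t) = -26e^(-3t)sin(2t) - 2e^(-3t)cos(2t), v(t) = 18e^(-3t)sin(2t) + 4e^(-3t)cos(2t)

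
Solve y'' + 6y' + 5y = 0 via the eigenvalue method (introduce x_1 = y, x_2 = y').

y(t) = K_1e^(-5t) + K_2e^(-t)

Let x_1 = y, x_2 = y'. Then x_1' = x_2 and x_2' = -5x_1 - 6x_2.
A = [[0,1],[-5,-6]]; det(A-λI) = λ^2 + 6λ + 5.
Eigenvalues λ = -5, -1 with eigenvectors (1,-5), (1,-1).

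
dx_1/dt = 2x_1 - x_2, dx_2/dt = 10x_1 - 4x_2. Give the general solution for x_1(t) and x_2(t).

Coefficient matrix A = [[2, -1], [10, -4]].
Characteristic polynomial det(A - λI) = λ^2 + 2λ + 2 = 0.
Eigenvalues λ = -1 ± i (complex conjugate pair).
For λ=-1+i: an eigenvector is (1,3) - i(0,1) = (1, 3 - i).
A real fundamental pair from Re and Im of e^((-1+i)t)v: X_1 = e^(-t)(cos(t)·(1,3) + sin(t)·(0,1)), X_2 = e^(-t)(sin(t)·(1,3) - cos(t)·(0,1)).
General solution: C_1X_1 + C_2X_2.

x_1(t) = C_1e^(-t)cos(t) + C_2e^(-t)sin(t), x_2(t) = C_1e^(-t)sin(t) + 3C_1e^(-t)cos(t) + 3C_2e^(-t)sin(t) - C_2e^(-t)cos(t)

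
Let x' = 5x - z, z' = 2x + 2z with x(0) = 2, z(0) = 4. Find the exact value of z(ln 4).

A = [[5,-1],[2,2]]; eigenvalues λ = 4, 3.
Eigenvectors: (1,1) for λ=4, (1,2) for λ=3.
From the initial condition, c_1 = 0, c_2 = 2.
z(ln 4) = (0)(4^4)(1) + (2)(4^3)(2) = 256.

256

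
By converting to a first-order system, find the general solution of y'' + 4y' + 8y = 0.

Let x_1 = y, x_2 = y'. Then x_1' = x_2 and x_2' = -8x_1 - 4x_2.
A = [[0,1],[-8,-4]]; det(A-λI) = λ^2 + 4λ + 8.
Eigenvalues λ = -2 ± 2i.

y(t) = C_1e^(-2t)cos(2t) + C_2e^(-2t)sin(2t)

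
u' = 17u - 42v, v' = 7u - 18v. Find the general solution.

u(t) = -3K_1e^(3t) + 2K_2e^(-4t), v(t) = -K_1e^(3t) + K_2e^(-4t)

Coefficient matrix A = [[17, -42], [7, -18]].
Characteristic polynomial det(A - λI) = λ^2 + λ - 12 = 0.
Eigenvalues λ = 3, -4.
For λ=3: (A-λI) row 1 is [14, -42], so an eigenvector is (-3, -1).
For λ=-4: (A-λI) row 1 is [21, -42], so an eigenvector is (2, 1).
General solution: K_1e^(3t)(-3,-1) + K_2e^(-4t)(2,1).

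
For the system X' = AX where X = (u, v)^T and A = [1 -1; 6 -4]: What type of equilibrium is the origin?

A = [[1,-1],[6,-4]]; det(A-λI) = λ^2 + 3λ + 2.
λ = -1, -2: both negative.

stable node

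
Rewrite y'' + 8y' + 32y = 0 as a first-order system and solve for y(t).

y(t) = K_1e^(-4t)cos(4t) + K_2e^(-4t)sin(4t)

Let x_1 = y, x_2 = y'. Then x_1' = x_2 and x_2' = -32x_1 - 8x_2.
A = [[0,1],[-32,-8]]; det(A-λI) = λ^2 + 8λ + 32.
Eigenvalues λ = -4 ± 4i.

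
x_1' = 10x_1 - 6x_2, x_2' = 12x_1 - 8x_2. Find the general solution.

x_1(t) = -C_1e^(-2t) - C_2e^(4t), x_2(t) = -2C_1e^(-2t) - C_2e^(4t)

Coefficient matrix A = [[10, -6], [12, -8]].
Characteristic polynomial det(A - λI) = λ^2 - 2λ - 8 = 0.
Eigenvalues λ = -2, 4.
For λ=-2: (A-λI) row 1 is [12, -6], so an eigenvector is (-1, -2).
For λ=4: (A-λI) row 1 is [6, -6], so an eigenvector is (-1, -1).
General solution: C_1e^(-2t)(-1,-2) + C_2e^(4t)(-1,-1).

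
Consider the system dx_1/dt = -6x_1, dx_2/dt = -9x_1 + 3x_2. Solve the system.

x_1(t) = -K_1e^(-6t), x_2(t) = -K_1e^(-6t) + K_2e^(3t)

Coefficient matrix A = [[-6, 0], [-9, 3]].
Characteristic polynomial det(A - λI) = λ^2 + 3λ - 18 = 0.
Eigenvalues λ = -6, 3.
For λ=-6: (A-λI) row 2 is [-9, 9], so an eigenvector is (-1, -1).
For λ=3: (A-λI) row 1 is [-9, 0], so an eigenvector is (0, 1).
General solution: K_1e^(-6t)(-1,-1) + K_2e^(3t)(0,1).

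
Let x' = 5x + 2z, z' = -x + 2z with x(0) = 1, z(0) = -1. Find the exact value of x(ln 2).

8

A = [[5,2],[-1,2]]; eigenvalues λ = 3, 4.
Eigenvectors: (-1,1) for λ=3, (2,-1) for λ=4.
From the initial condition, c_1 = -1, c_2 = 0.
x(ln 2) = (-1)(2^3)(-1) + (0)(2^4)(2) = 8.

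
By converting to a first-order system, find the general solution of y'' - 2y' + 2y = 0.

Let x_1 = y, x_2 = y'. Then x_1' = x_2 and x_2' = -2x_1 + 2x_2.
A = [[0,1],[-2,2]]; det(A-λI) = λ^2 - 2λ + 2.
Eigenvalues λ = 1 ± i.

y(t) = c_1e^(t)cos(t) + c_2e^(t)sin(t)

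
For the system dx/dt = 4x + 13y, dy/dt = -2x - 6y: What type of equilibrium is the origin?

stable spiral

A = [[4,13],[-2,-6]]; det(A-λI) = λ^2 + 2λ + 2.
λ = -1 ± i: negative real part.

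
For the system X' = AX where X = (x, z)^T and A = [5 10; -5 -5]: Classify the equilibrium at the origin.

A = [[5,10],[-5,-5]]; det(A-λI) = λ^2 + 25.
λ = 0 ± 5i: zero real part.

center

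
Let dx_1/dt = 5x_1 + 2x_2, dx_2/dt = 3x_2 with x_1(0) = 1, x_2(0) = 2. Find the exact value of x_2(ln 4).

A = [[5,2],[0,3]]; eigenvalues λ = 5, 3.
Eigenvectors: (1,0) for λ=5, (1,-1) for λ=3.
From the initial condition, c_1 = 3, c_2 = -2.
x_2(ln 4) = (3)(4^5)(0) + (-2)(4^3)(-1) = 128.

128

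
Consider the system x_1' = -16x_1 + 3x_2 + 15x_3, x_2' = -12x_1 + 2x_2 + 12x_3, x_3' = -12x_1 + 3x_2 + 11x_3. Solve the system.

x_1(t) = 3K_1e^(-4t) + K_2e^(-t) + K_3e^(2t), x_2(t) = 2K_1e^(-4t) + K_3e^(2t), x_3(t) = 2K_1e^(-4t) + K_2e^(-t) + K_3e^(2t)

Coefficient matrix A = [[-16, 3, 15], [-12, 2, 12], [-12, 3, 11]].
det(A - λI) = 0 gives eigenvalues λ = -4, -1, 2.
For λ=-4: eigenvector (3,2,2).
For λ=-1: eigenvector (1,0,1).
For λ=2: eigenvector (1,1,1).
General solution: K_1e^(-4t)(3,2,2) + K_2e^(-t)(1,0,1) + K_3e^(2t)(1,1,1).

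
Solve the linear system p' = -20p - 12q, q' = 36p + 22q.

Coefficient matrix A = [[-20, -12], [36, 22]].
Characteristic polynomial det(A - λI) = λ^2 - 2λ - 8 = 0.
Eigenvalues λ = 4, -2.
For λ=4: (A-λI) row 1 is [-24, -12], so an eigenvector is (-1, 2).
For λ=-2: (A-λI) row 1 is [-18, -12], so an eigenvector is (-2, 3).
General solution: C_1e^(4t)(-1,2) + C_2e^(-2t)(-2,3).

p(t) = -C_1e^(4t) - 2C_2e^(-2t), q(t) = 2C_1e^(4t) + 3C_2e^(-2t)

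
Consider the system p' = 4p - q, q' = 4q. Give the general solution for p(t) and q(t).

p(t) = -K_1e^(4t) - K_2te^(4t) + 2K_2e^(4t), q(t) = K_2e^(4t)

Coefficient matrix A = [[4, -1], [0, 4]].
Characteristic polynomial det(A - λI) = λ^2 - 8λ + 16 = 0.
Single eigenvalue λ = 4 with algebraic multiplicity 2.
Eigenvector v = (-1,0); generalized eigenvector w with (A-λI)w=v is (2,1).
General solution: e^(4t)[K_1·v + K_2·(t·v + w)].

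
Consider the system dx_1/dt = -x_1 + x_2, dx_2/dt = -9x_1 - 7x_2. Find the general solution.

Coefficient matrix A = [[-1, 1], [-9, -7]].
Characteristic polynomial det(A - λI) = λ^2 + 8λ + 16 = 0.
Single eigenvalue λ = -4 with algebraic multiplicity 2.
Eigenvector v = (1,-3); generalized eigenvector w with (A-λI)w=v is (1,-2).
General solution: e^(-4t)[C_1·v + C_2·(t·v + w)].

x_1(t) = C_1e^(-4t) + C_2te^(-4t) + C_2e^(-4t), x_2(t) = -3C_1e^(-4t) - 3C_2te^(-4t) - 2C_2e^(-4t)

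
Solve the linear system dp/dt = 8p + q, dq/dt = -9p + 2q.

p(t) = -K_1e^(5t) - K_2te^(5t), q(t) = 3K_1e^(5t) + 3K_2te^(5t) - K_2e^(5t)

Coefficient matrix A = [[8, 1], [-9, 2]].
Characteristic polynomial det(A - λI) = λ^2 - 10λ + 25 = 0.
Single eigenvalue λ = 5 with algebraic multiplicity 2.
Eigenvector v = (-1,3); generalized eigenvector w with (A-λI)w=v is (0,-1).
General solution: e^(5t)[K_1·v + K_2·(t·v + w)].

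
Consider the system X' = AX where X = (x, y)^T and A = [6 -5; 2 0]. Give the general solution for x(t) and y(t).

Coefficient matrix A = [[6, -5], [2, 0]].
Characteristic polynomial det(A - λI) = λ^2 - 6λ + 10 = 0.
Eigenvalues λ = 3 ± i (complex conjugate pair).
For λ=3+i: an eigenvector is (-1,-1) - i(2,1) = (-1 - 2i, -1 - i).
A real fundamental pair from Re and Im of e^((3+i)t)v: X_1 = e^(3t)(cos(t)·(-1,-1) + sin(t)·(2,1)), X_2 = e^(3t)(sin(t)·(-1,-1) - cos(t)·(2,1)).
General solution: C_1X_1 + C_2X_2.

x(t) = 2C_1e^(3t)sin(t) - C_1e^(3t)cos(t) - C_2e^(3t)sin(t) - 2C_2e^(3t)cos(t), y(t) = C_1e^(3t)sin(t) - C_1e^(3t)cos(t) - C_2e^(3t)sin(t) - C_2e^(3t)cos(t)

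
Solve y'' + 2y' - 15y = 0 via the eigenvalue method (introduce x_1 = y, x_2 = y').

y(t) = c_1e^(-5t) + c_2e^(3t)

Let x_1 = y, x_2 = y'. Then x_1' = x_2 and x_2' = 15x_1 - 2x_2.
A = [[0,1],[15,-2]]; det(A-λI) = λ^2 + 2λ - 15.
Eigenvalues λ = -5, 3 with eigenvectors (1,-5), (1,3).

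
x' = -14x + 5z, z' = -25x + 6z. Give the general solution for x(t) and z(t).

Coefficient matrix A = [[-14, 5], [-25, 6]].
Characteristic polynomial det(A - λI) = λ^2 + 8λ + 41 = 0.
Eigenvalues λ = -4 ± 5i (complex conjugate pair).
For λ=-4+5i: an eigenvector is (0,1) - i(1,2) = (0 - i, 1 - 2i).
A real fundamental pair from Re and Im of e^((-4+5i)t)v: X_1 = e^(-4t)(cos(5t)·(0,1) + sin(5t)·(1,2)), X_2 = e^(-4t)(sin(5t)·(0,1) - cos(5t)·(1,2)).
General solution: c_1X_1 + c_2X_2.

x(t) = c_1e^(-4t)sin(5t) - c_2e^(-4t)cos(5t), z(t) = 2c_1e^(-4t)sin(5t) + c_1e^(-4t)cos(5t) + c_2e^(-4t)sin(5t) - 2c_2e^(-4t)cos(5t)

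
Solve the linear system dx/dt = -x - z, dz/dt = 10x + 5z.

x(t) = K_1e^(2t)sin(t) - K_2e^(2t)cos(t), z(t) = -3K_1e^(2t)sin(t) - K_1e^(2t)cos(t) - K_2e^(2t)sin(t) + 3K_2e^(2t)cos(t)

Coefficient matrix A = [[-1, -1], [10, 5]].
Characteristic polynomial det(A - λI) = λ^2 - 4λ + 5 = 0.
Eigenvalues λ = 2 ± i (complex conjugate pair).
For λ=2+i: an eigenvector is (0,-1) - i(1,-3) = (0 - i, -1 + 3i).
A real fundamental pair from Re and Im of e^((2+i)t)v: X_1 = e^(2t)(cos(t)·(0,-1) + sin(t)·(1,-3)), X_2 = e^(2t)(sin(t)·(0,-1) - cos(t)·(1,-3)).
General solution: K_1X_1 + K_2X_2.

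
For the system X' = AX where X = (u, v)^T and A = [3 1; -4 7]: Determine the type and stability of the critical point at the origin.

unstable improper node

A = [[3,1],[-4,7]]; det(A-λI) = λ^2 - 10λ + 25.
repeated λ = 5 with a single eigenvector.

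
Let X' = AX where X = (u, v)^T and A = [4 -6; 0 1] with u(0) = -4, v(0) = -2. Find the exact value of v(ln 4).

-8

A = [[4,-6],[0,1]]; eigenvalues λ = 1, 4.
Eigenvectors: (2,1) for λ=1, (1,0) for λ=4.
From the initial condition, c_1 = -2, c_2 = 0.
v(ln 4) = (-2)(4^1)(1) + (0)(4^4)(0) = -8.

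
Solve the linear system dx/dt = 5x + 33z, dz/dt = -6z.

Coefficient matrix A = [[5, 33], [0, -6]].
Characteristic polynomial det(A - λI) = λ^2 + λ - 30 = 0.
Eigenvalues λ = -6, 5.
For λ=-6: (A-λI) row 1 is [11, 33], so an eigenvector is (3, -1).
For λ=5: (A-λI) row 1 is [0, 33], so an eigenvector is (1, 0).
General solution: K_1e^(-6t)(3,-1) + K_2e^(5t)(1,0).

x(t) = 3K_1e^(-6t) + K_2e^(5t), z(t) = -K_1e^(-6t)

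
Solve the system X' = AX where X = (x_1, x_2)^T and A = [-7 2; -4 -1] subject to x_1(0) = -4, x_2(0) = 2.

x_1(t) = 6e^(-3t) - 10e^(-5t), x_2(t) = 12e^(-3t) - 10e^(-5t)

Coefficient matrix A = [[-7, 2], [-4, -1]].
Characteristic polynomial det(A - λI) = λ^2 + 8λ + 15 = 0.
Eigenvalues λ = -5, -3.
For λ=-5: (A-λI) row 1 is [-2, 2], so an eigenvector is (1, 1).
For λ=-3: (A-λI) row 1 is [-4, 2], so an eigenvector is (1, 2).
General solution: K_1e^(-5t)(1,1) + K_2e^(-3t)(1,2).
Applying x_1(0)=-4, x_2(0)=2 gives K_1=-10, K_2=6.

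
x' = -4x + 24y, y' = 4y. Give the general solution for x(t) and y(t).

x(t) = K_1e^(-4t) + 3K_2e^(4t), y(t) = K_2e^(4t)

Coefficient matrix A = [[-4, 24], [0, 4]].
Characteristic polynomial det(A - λI) = λ^2 - 16 = 0.
Eigenvalues λ = -4, 4.
For λ=-4: (A-λI) row 1 is [0, 24], so an eigenvector is (1, 0).
For λ=4: (A-λI) row 1 is [-8, 24], so an eigenvector is (3, 1).
General solution: K_1e^(-4t)(1,0) + K_2e^(4t)(3,1).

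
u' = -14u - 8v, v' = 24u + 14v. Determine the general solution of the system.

Coefficient matrix A = [[-14, -8], [24, 14]].
Characteristic polynomial det(A - λI) = λ^2 - 4 = 0.
Eigenvalues λ = -2, 2.
For λ=-2: (A-λI) row 1 is [-12, -8], so an eigenvector is (2, -3).
For λ=2: (A-λI) row 1 is [-16, -8], so an eigenvector is (1, -2).
General solution: C_1e^(-2t)(2,-3) + C_2e^(2t)(1,-2).

u(t) = 2C_1e^(-2t) + C_2e^(2t), v(t) = -3C_1e^(-2t) - 2C_2e^(2t)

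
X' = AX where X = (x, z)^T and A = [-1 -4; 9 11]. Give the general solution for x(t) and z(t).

Coefficient matrix A = [[-1, -4], [9, 11]].
Characteristic polynomial det(A - λI) = λ^2 - 10λ + 25 = 0.
Single eigenvalue λ = 5 with algebraic multiplicity 2.
Eigenvector v = (-2,3); generalized eigenvector w with (A-λI)w=v is (1,-1).
General solution: e^(5t)[c_1·v + c_2·(t·v + w)].

x(t) = -2c_1e^(5t) - 2c_2te^(5t) + c_2e^(5t), z(t) = 3c_1e^(5t) + 3c_2te^(5t) - c_2e^(5t)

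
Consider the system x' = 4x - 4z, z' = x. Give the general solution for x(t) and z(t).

x(t) = 2c_1e^(2t) + 2c_2te^(2t) + 3c_2e^(2t), z(t) = c_1e^(2t) + c_2te^(2t) + c_2e^(2t)

Coefficient matrix A = [[4, -4], [1, 0]].
Characteristic polynomial det(A - λI) = λ^2 - 4λ + 4 = 0.
Single eigenvalue λ = 2 with algebraic multiplicity 2.
Eigenvector v = (2,1); generalized eigenvector w with (A-λI)w=v is (3,1).
General solution: e^(2t)[c_1·v + c_2·(t·v + w)].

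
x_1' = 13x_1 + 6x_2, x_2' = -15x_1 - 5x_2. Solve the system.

x_1(t) = -K_1e^(4t)sin(3t) + K_1e^(4t)cos(3t) + K_2e^(4t)sin(3t) + K_2e^(4t)cos(3t), x_2(t) = K_1e^(4t)sin(3t) - 2K_1e^(4t)cos(3t) - 2K_2e^(4t)sin(3t) - K_2e^(4t)cos(3t)

Coefficient matrix A = [[13, 6], [-15, -5]].
Characteristic polynomial det(A - λI) = λ^2 - 8λ + 25 = 0.
Eigenvalues λ = 4 ± 3i (complex conjugate pair).
For λ=4+3i: an eigenvector is (1,-2) - i(-1,1) = (1 + i, -2 - i).
A real fundamental pair from Re and Im of e^((4+3i)t)v: X_1 = e^(4t)(cos(3t)·(1,-2) + sin(3t)·(-1,1)), X_2 = e^(4t)(sin(3t)·(1,-2) - cos(3t)·(-1,1)).
General solution: K_1X_1 + K_2X_2.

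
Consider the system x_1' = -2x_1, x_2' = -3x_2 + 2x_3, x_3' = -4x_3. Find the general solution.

x_1(t) = C_1e^(-2t), x_2(t) = -2C_2e^(-4t) + C_3e^(-3t), x_3(t) = C_2e^(-4t)

Coefficient matrix A = [[-2, 0, 0], [0, -3, 2], [0, 0, -4]].
det(A - λI) = 0 gives eigenvalues λ = -2, -4, -3.
For λ=-2: eigenvector (1,0,0).
For λ=-4: eigenvector (0,-2,1).
For λ=-3: eigenvector (0,1,0).
General solution: C_1e^(-2t)(1,0,0) + C_2e^(-4t)(0,-2,1) + C_3e^(-3t)(0,1,0).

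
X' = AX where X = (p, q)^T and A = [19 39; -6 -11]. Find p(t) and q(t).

p(t) = -2K_1e^(4t)sin(3t) - 3K_1e^(4t)cos(3t) - 3K_2e^(4t)sin(3t) + 2K_2e^(4t)cos(3t), q(t) = K_1e^(4t)sin(3t) + K_1e^(4t)cos(3t) + K_2e^(4t)sin(3t) - K_2e^(4t)cos(3t)

Coefficient matrix A = [[19, 39], [-6, -11]].
Characteristic polynomial det(A - λI) = λ^2 - 8λ + 25 = 0.
Eigenvalues λ = 4 ± 3i (complex conjugate pair).
For λ=4+3i: an eigenvector is (-3,1) - i(-2,1) = (-3 + 2i, 1 - i).
A real fundamental pair from Re and Im of e^((4+3i)t)v: X_1 = e^(4t)(cos(3t)·(-3,1) + sin(3t)·(-2,1)), X_2 = e^(4t)(sin(3t)·(-3,1) - cos(3t)·(-2,1)).
General solution: K_1X_1 + K_2X_2.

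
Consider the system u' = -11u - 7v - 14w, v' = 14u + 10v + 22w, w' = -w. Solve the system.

Coefficient matrix A = [[-11, -7, -14], [14, 10, 22], [0, 0, -1]].
det(A - λI) = 0 gives eigenvalues λ = 3, -4, -1.
For λ=3: eigenvector (1,-2,0).
For λ=-4: eigenvector (1,-1,0).
For λ=-1: eigenvector (0,-2,1).
General solution: C_1e^(3t)(1,-2,0) + C_2e^(-4t)(1,-1,0) + C_3e^(-t)(0,-2,1).

u(t) = C_1e^(3t) + C_2e^(-4t), v(t) = -2C_1e^(3t) - C_2e^(-4t) - 2C_3e^(-t), w(t) = C_3e^(-t)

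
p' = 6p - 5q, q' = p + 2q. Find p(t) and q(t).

p(t) = -K_1e^(4t)sin(t) + 2K_1e^(4t)cos(t) + 2K_2e^(4t)sin(t) + K_2e^(4t)cos(t), q(t) = K_1e^(4t)cos(t) + K_2e^(4t)sin(t)

Coefficient matrix A = [[6, -5], [1, 2]].
Characteristic polynomial det(A - λI) = λ^2 - 8λ + 17 = 0.
Eigenvalues λ = 4 ± i (complex conjugate pair).
For λ=4+i: an eigenvector is (2,1) - i(-1,0) = (2 + i, 1).
A real fundamental pair from Re and Im of e^((4+i)t)v: X_1 = e^(4t)(cos(t)·(2,1) + sin(t)·(-1,0)), X_2 = e^(4t)(sin(t)·(2,1) - cos(t)·(-1,0)).
General solution: K_1X_1 + K_2X_2.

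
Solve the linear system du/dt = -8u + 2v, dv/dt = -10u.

Coefficient matrix A = [[-8, 2], [-10, 0]].
Characteristic polynomial det(A - λI) = λ^2 + 8λ + 20 = 0.
Eigenvalues λ = -4 ± 2i (complex conjugate pair).
For λ=-4+2i: an eigenvector is (-1,-2) - i(0,1) = (-1, -2 - i).
A real fundamental pair from Re and Im of e^((-4+2i)t)v: X_1 = e^(-4t)(cos(2t)·(-1,-2) + sin(2t)·(0,1)), X_2 = e^(-4t)(sin(2t)·(-1,-2) - cos(2t)·(0,1)).
General solution: c_1X_1 + c_2X_2.

u(t) = -c_1e^(-4t)cos(2t) - c_2e^(-4t)sin(2t), v(t) = c_1e^(-4t)sin(2t) - 2c_1e^(-4t)cos(2t) - 2c_2e^(-4t)sin(2t) - c_2e^(-4t)cos(2t)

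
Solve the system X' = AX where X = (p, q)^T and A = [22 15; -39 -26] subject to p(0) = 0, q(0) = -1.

Coefficient matrix A = [[22, 15], [-39, -26]].
Characteristic polynomial det(A - λI) = λ^2 + 4λ + 13 = 0.
Eigenvalues λ = -2 ± 3i (complex conjugate pair).
For λ=-2+3i: an eigenvector is (-1,2) - i(2,-3) = (-1 - 2i, 2 + 3i).
A real fundamental pair from Re and Im of e^((-2+3i)t)v: X_1 = e^(-2t)(cos(3t)·(-1,2) + sin(3t)·(2,-3)), X_2 = e^(-2t)(sin(3t)·(-1,2) - cos(3t)·(2,-3)).
General solution: c_1X_1 + c_2X_2.
Applying p(0)=0, q(0)=-1 gives c_1=-2, c_2=1.

p(t) = -5e^(-2t)sin(3t), q(t) = 8e^(-2t)sin(3t) - e^(-2t)cos(3t)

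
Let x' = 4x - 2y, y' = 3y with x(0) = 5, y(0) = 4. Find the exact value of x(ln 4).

-256

A = [[4,-2],[0,3]]; eigenvalues λ = 3, 4.
Eigenvectors: (-2,-1) for λ=3, (1,0) for λ=4.
From the initial condition, c_1 = -4, c_2 = -3.
x(ln 4) = (-4)(4^3)(-2) + (-3)(4^4)(1) = -256.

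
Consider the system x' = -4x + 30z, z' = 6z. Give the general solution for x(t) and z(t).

x(t) = -C_1e^(-4t) + 3C_2e^(6t), z(t) = C_2e^(6t)

Coefficient matrix A = [[-4, 30], [0, 6]].
Characteristic polynomial det(A - λI) = λ^2 - 2λ - 24 = 0.
Eigenvalues λ = -4, 6.
For λ=-4: (A-λI) row 1 is [0, 30], so an eigenvector is (-1, 0).
For λ=6: (A-λI) row 1 is [-10, 30], so an eigenvector is (3, 1).
General solution: C_1e^(-4t)(-1,0) + C_2e^(6t)(3,1).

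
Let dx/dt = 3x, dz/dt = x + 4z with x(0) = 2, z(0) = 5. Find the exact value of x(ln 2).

16

A = [[3,0],[1,4]]; eigenvalues λ = 3, 4.
Eigenvectors: (1,-1) for λ=3, (0,-1) for λ=4.
From the initial condition, c_1 = 2, c_2 = -7.
x(ln 2) = (2)(2^3)(1) + (-7)(2^4)(0) = 16.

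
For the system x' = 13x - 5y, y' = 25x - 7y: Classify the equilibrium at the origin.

unstable spiral

A = [[13,-5],[25,-7]]; det(A-λI) = λ^2 - 6λ + 34.
λ = 3 ± 5i: positive real part.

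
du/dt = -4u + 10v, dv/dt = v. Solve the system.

Coefficient matrix A = [[-4, 10], [0, 1]].
Characteristic polynomial det(A - λI) = λ^2 + 3λ - 4 = 0.
Eigenvalues λ = -4, 1.
For λ=-4: (A-λI) row 1 is [0, 10], so an eigenvector is (-1, 0).
For λ=1: (A-λI) row 1 is [-5, 10], so an eigenvector is (-2, -1).
General solution: K_1e^(-4t)(-1,0) + K_2e^(t)(-2,-1).

u(t) = -K_1e^(-4t) - 2K_2e^(t), v(t) = -K_2e^(t)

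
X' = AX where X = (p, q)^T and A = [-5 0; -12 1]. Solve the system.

p(t) = -C_1e^(-5t), q(t) = -2C_1e^(-5t) + C_2e^(t)

Coefficient matrix A = [[-5, 0], [-12, 1]].
Characteristic polynomial det(A - λI) = λ^2 + 4λ - 5 = 0.
Eigenvalues λ = -5, 1.
For λ=-5: (A-λI) row 2 is [-12, 6], so an eigenvector is (-1, -2).
For λ=1: (A-λI) row 1 is [-6, 0], so an eigenvector is (0, 1).
General solution: C_1e^(-5t)(-1,-2) + C_2e^(t)(0,1).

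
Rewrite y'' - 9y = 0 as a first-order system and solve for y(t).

y(t) = C_1e^(3t) + C_2e^(-3t)

Let x_1 = y, x_2 = y'. Then x_1' = x_2 and x_2' = 9x_1.
A = [[0,1],[9,0]]; det(A-λI) = λ^2 - 9.
Eigenvalues λ = 3, -3 with eigenvectors (1,3), (1,-3).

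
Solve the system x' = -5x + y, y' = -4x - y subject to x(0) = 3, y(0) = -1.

x(t) = -7te^(-3t) + 3e^(-3t), y(t) = -14te^(-3t) - e^(-3t)

Coefficient matrix A = [[-5, 1], [-4, -1]].
Characteristic polynomial det(A - λI) = λ^2 + 6λ + 9 = 0.
Single eigenvalue λ = -3 with algebraic multiplicity 2.
Eigenvector v = (-1,-2); generalized eigenvector w with (A-λI)w=v is (0,-1).
General solution: e^(-3t)[K_1·v + K_2·(t·v + w)].
Applying x(0)=3, y(0)=-1 gives K_1=-3, K_2=7.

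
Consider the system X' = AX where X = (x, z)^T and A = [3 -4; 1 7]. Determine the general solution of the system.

Coefficient matrix A = [[3, -4], [1, 7]].
Characteristic polynomial det(A - λI) = λ^2 - 10λ + 25 = 0.
Single eigenvalue λ = 5 with algebraic multiplicity 2.
Eigenvector v = (-2,1); generalized eigenvector w with (A-λI)w=v is (1,0).
General solution: e^(5t)[c_1·v + c_2·(t·v + w)].

x(t) = -2c_1e^(5t) - 2c_2te^(5t) + c_2e^(5t), z(t) = c_1e^(5t) + c_2te^(5t)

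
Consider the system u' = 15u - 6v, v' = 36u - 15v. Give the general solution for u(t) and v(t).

u(t) = -C_1e^(3t) + C_2e^(-3t), v(t) = -2C_1e^(3t) + 3C_2e^(-3t)

Coefficient matrix A = [[15, -6], [36, -15]].
Characteristic polynomial det(A - λI) = λ^2 - 9 = 0.
Eigenvalues λ = 3, -3.
For λ=3: (A-λI) row 1 is [12, -6], so an eigenvector is (-1, -2).
For λ=-3: (A-λI) row 1 is [18, -6], so an eigenvector is (1, 3).
General solution: C_1e^(3t)(-1,-2) + C_2e^(-3t)(1,3).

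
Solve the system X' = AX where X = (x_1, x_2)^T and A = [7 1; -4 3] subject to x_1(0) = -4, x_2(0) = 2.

Coefficient matrix A = [[7, 1], [-4, 3]].
Characteristic polynomial det(A - λI) = λ^2 - 10λ + 25 = 0.
Single eigenvalue λ = 5 with algebraic multiplicity 2.
Eigenvector v = (-1,2); generalized eigenvector w with (A-λI)w=v is (-2,3).
General solution: e^(5t)[c_1·v + c_2·(t·v + w)].
Applying x_1(0)=-4, x_2(0)=2 gives c_1=-8, c_2=6.

x_1(t) = -6te^(5t) - 4e^(5t), x_2(t) = 12te^(5t) + 2e^(5t)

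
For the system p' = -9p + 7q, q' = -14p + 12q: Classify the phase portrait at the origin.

A = [[-9,7],[-14,12]]; det(A-λI) = λ^2 - 3λ - 10.
λ = 5, -2: opposite signs.

saddle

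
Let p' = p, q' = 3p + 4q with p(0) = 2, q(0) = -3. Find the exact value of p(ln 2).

4

A = [[1,0],[3,4]]; eigenvalues λ = 4, 1.
Eigenvectors: (0,1) for λ=4, (1,-1) for λ=1.
From the initial condition, c_1 = -1, c_2 = 2.
p(ln 2) = (-1)(2^4)(0) + (2)(2^1)(1) = 4.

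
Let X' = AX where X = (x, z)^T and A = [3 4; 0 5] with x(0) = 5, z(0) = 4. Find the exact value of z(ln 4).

A = [[3,4],[0,5]]; eigenvalues λ = 5, 3.
Eigenvectors: (2,1) for λ=5, (1,0) for λ=3.
From the initial condition, c_1 = 4, c_2 = -3.
z(ln 4) = (4)(4^5)(1) + (-3)(4^3)(0) = 4096.

4096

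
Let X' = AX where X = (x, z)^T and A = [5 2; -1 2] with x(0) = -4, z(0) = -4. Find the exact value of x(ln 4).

A = [[5,2],[-1,2]]; eigenvalues λ = 4, 3.
Eigenvectors: (-2,1) for λ=4, (-1,1) for λ=3.
From the initial condition, c_1 = 8, c_2 = -12.
x(ln 4) = (8)(4^4)(-2) + (-12)(4^3)(-1) = -3328.

-3328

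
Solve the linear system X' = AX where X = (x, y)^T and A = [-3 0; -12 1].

x(t) = -C_2e^(-3t), y(t) = C_1e^(t) - 3C_2e^(-3t)

Coefficient matrix A = [[-3, 0], [-12, 1]].
Characteristic polynomial det(A - λI) = λ^2 + 2λ - 3 = 0.
Eigenvalues λ = 1, -3.
For λ=1: (A-λI) row 1 is [-4, 0], so an eigenvector is (0, 1).
For λ=-3: (A-λI) row 2 is [-12, 4], so an eigenvector is (-1, -3).
General solution: C_1e^(t)(0,1) + C_2e^(-3t)(-1,-3).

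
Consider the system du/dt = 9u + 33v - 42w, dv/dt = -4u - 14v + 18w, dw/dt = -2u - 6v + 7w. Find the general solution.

u(t) = 4K_1e^(3t) - 3K_2e^(t) - 3K_3e^(-2t), v(t) = -2K_1e^(3t) + 2K_2e^(t) + K_3e^(-2t), w(t) = -K_1e^(3t) + K_2e^(t)

Coefficient matrix A = [[9, 33, -42], [-4, -14, 18], [-2, -6, 7]].
det(A - λI) = 0 gives eigenvalues λ = 3, 1, -2.
For λ=3: eigenvector (4,-2,-1).
For λ=1: eigenvector (-3,2,1).
For λ=-2: eigenvector (-3,1,0).
General solution: K_1e^(3t)(4,-2,-1) + K_2e^(t)(-3,2,1) + K_3e^(-2t)(-3,1,0).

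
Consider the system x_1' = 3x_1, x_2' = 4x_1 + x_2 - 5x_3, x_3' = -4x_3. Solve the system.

x_1(t) = c_1e^(3t), x_2(t) = 2c_1e^(3t) + c_2e^(-4t) + c_3e^(t), x_3(t) = c_2e^(-4t)

Coefficient matrix A = [[3, 0, 0], [4, 1, -5], [0, 0, -4]].
det(A - λI) = 0 gives eigenvalues λ = 3, -4, 1.
For λ=3: eigenvector (1,2,0).
For λ=-4: eigenvector (0,1,1).
For λ=1: eigenvector (0,1,0).
General solution: c_1e^(3t)(1,2,0) + c_2e^(-4t)(0,1,1) + c_3e^(t)(0,1,0).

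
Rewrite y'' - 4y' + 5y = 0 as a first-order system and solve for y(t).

y(t) = C_1e^(2t)cos(t) + C_2e^(2t)sin(t)

Let x_1 = y, x_2 = y'. Then x_1' = x_2 and x_2' = -5x_1 + 4x_2.
A = [[0,1],[-5,4]]; det(A-λI) = λ^2 - 4λ + 5.
Eigenvalues λ = 2 ± i.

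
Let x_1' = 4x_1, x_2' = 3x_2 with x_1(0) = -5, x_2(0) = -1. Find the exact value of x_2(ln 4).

-64

A = [[4,0],[0,3]]; eigenvalues λ = 3, 4.
Eigenvectors: (0,-1) for λ=3, (1,0) for λ=4.
From the initial condition, c_1 = 1, c_2 = -5.
x_2(ln 4) = (1)(4^3)(-1) + (-5)(4^4)(0) = -64.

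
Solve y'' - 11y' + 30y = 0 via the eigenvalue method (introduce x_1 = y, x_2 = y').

Let x_1 = y, x_2 = y'. Then x_1' = x_2 and x_2' = -30x_1 + 11x_2.
A = [[0,1],[-30,11]]; det(A-λI) = λ^2 - 11λ + 30.
Eigenvalues λ = 6, 5 with eigenvectors (1,6), (1,5).

y(t) = K_1e^(6t) + K_2e^(5t)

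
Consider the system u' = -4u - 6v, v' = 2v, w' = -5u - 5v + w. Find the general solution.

u(t) = -K_1e^(2t) + K_3e^(-4t), v(t) = K_1e^(2t), w(t) = -K_2e^(t) + K_3e^(-4t)

Coefficient matrix A = [[-4, -6, 0], [0, 2, 0], [-5, -5, 1]].
det(A - λI) = 0 gives eigenvalues λ = 2, 1, -4.
For λ=2: eigenvector (-1,1,0).
For λ=1: eigenvector (0,0,-1).
For λ=-4: eigenvector (1,0,1).
General solution: K_1e^(2t)(-1,1,0) + K_2e^(t)(0,0,-1) + K_3e^(-4t)(1,0,1).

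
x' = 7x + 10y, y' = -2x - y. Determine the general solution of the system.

Coefficient matrix A = [[7, 10], [-2, -1]].
Characteristic polynomial det(A - λI) = λ^2 - 6λ + 13 = 0.
Eigenvalues λ = 3 ± 2i (complex conjugate pair).
For λ=3+2i: an eigenvector is (-1,0) - i(-2,1) = (-1 + 2i, 0 - i).
A real fundamental pair from Re and Im of e^((3+2i)t)v: X_1 = e^(3t)(cos(2t)·(-1,0) + sin(2t)·(-2,1)), X_2 = e^(3t)(sin(2t)·(-1,0) - cos(2t)·(-2,1)).
General solution: C_1X_1 + C_2X_2.

x(t) = -2C_1e^(3t)sin(2t) - C_1e^(3t)cos(2t) - C_2e^(3t)sin(2t) + 2C_2e^(3t)cos(2t), y(t) = C_1e^(3t)sin(2t) - C_2e^(3t)cos(2t)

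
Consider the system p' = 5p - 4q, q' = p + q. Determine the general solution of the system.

Coefficient matrix A = [[5, -4], [1, 1]].
Characteristic polynomial det(A - λI) = λ^2 - 6λ + 9 = 0.
Single eigenvalue λ = 3 with algebraic multiplicity 2.
Eigenvector v = (2,1); generalized eigenvector w with (A-λI)w=v is (3,1).
General solution: e^(3t)[K_1·v + K_2·(t·v + w)].

p(t) = 2K_1e^(3t) + 2K_2te^(3t) + 3K_2e^(3t), q(t) = K_1e^(3t) + K_2te^(3t) + K_2e^(3t)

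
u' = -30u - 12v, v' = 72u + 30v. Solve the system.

Coefficient matrix A = [[-30, -12], [72, 30]].
Characteristic polynomial det(A - λI) = λ^2 - 36 = 0.
Eigenvalues λ = 6, -6.
For λ=6: (A-λI) row 1 is [-36, -12], so an eigenvector is (-1, 3).
For λ=-6: (A-λI) row 1 is [-24, -12], so an eigenvector is (-1, 2).
General solution: c_1e^(6t)(-1,3) + c_2e^(-6t)(-1,2).

u(t) = -c_1e^(6t) - c_2e^(-6t), v(t) = 3c_1e^(6t) + 2c_2e^(-6t)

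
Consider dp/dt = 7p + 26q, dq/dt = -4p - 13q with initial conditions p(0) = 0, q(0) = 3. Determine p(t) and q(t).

p(t) = 39e^(-3t)sin(2t), q(t) = -15e^(-3t)sin(2t) + 3e^(-3t)cos(2t)

Coefficient matrix A = [[7, 26], [-4, -13]].
Characteristic polynomial det(A - λI) = λ^2 + 6λ + 13 = 0.
Eigenvalues λ = -3 ± 2i (complex conjugate pair).
For λ=-3+2i: an eigenvector is (-2,1) - i(3,-1) = (-2 - 3i, 1 + i).
A real fundamental pair from Re and Im of e^((-3+2i)t)v: X_1 = e^(-3t)(cos(2t)·(-2,1) + sin(2t)·(3,-1)), X_2 = e^(-3t)(sin(2t)·(-2,1) - cos(2t)·(3,-1)).
General solution: K_1X_1 + K_2X_2.
Applying p(0)=0, q(0)=3 gives K_1=9, K_2=-6.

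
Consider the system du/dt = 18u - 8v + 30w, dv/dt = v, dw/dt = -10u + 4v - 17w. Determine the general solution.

Coefficient matrix A = [[18, -8, 30], [0, 1, 0], [-10, 4, -17]].
det(A - λI) = 0 gives eigenvalues λ = -2, 1, 3.
For λ=-2: eigenvector (-3,0,2).
For λ=1: eigenvector (4,1,-2).
For λ=3: eigenvector (-2,0,1).
General solution: K_1e^(-2t)(-3,0,2) + K_2e^(t)(4,1,-2) + K_3e^(3t)(-2,0,1).

u(t) = -3K_1e^(-2t) + 4K_2e^(t) - 2K_3e^(3t), v(t) = K_2e^(t), w(t) = 2K_1e^(-2t) - 2K_2e^(t) + K_3e^(3t)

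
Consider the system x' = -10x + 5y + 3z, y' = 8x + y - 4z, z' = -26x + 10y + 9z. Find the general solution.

Coefficient matrix A = [[-10, 5, 3], [8, 1, -4], [-26, 10, 9]].
det(A - λI) = 0 gives eigenvalues λ = -4, 3, 1.
For λ=-4: eigenvector (1,0,2).
For λ=3: eigenvector (-1,-2,-1).
For λ=1: eigenvector (1,1,2).
General solution: K_1e^(-4t)(1,0,2) + K_2e^(3t)(-1,-2,-1) + K_3e^(t)(1,1,2).

x(t) = K_1e^(-4t) - K_2e^(3t) + K_3e^(t), y(t) = -2K_2e^(3t) + K_3e^(t), z(t) = 2K_1e^(-4t) - K_2e^(3t) + 2K_3e^(t)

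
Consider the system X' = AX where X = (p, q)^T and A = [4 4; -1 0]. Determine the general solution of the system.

p(t) = -2C_1e^(2t) - 2C_2te^(2t) + C_2e^(2t), q(t) = C_1e^(2t) + C_2te^(2t) - C_2e^(2t)

Coefficient matrix A = [[4, 4], [-1, 0]].
Characteristic polynomial det(A - λI) = λ^2 - 4λ + 4 = 0.
Single eigenvalue λ = 2 with algebraic multiplicity 2.
Eigenvector v = (-2,1); generalized eigenvector w with (A-λI)w=v is (1,-1).
General solution: e^(2t)[C_1·v + C_2·(t·v + w)].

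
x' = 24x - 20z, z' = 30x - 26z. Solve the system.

x(t) = K_1e^(4t) - 2K_2e^(-6t), z(t) = K_1e^(4t) - 3K_2e^(-6t)

Coefficient matrix A = [[24, -20], [30, -26]].
Characteristic polynomial det(A - λI) = λ^2 + 2λ - 24 = 0.
Eigenvalues λ = 4, -6.
For λ=4: (A-λI) row 1 is [20, -20], so an eigenvector is (1, 1).
For λ=-6: (A-λI) row 1 is [30, -20], so an eigenvector is (-2, -3).
General solution: K_1e^(4t)(1,1) + K_2e^(-6t)(-2,-3).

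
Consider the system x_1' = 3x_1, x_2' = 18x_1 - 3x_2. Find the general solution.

x_1(t) = -C_2e^(3t), x_2(t) = -C_1e^(-3t) - 3C_2e^(3t)

Coefficient matrix A = [[3, 0], [18, -3]].
Characteristic polynomial det(A - λI) = λ^2 - 9 = 0.
Eigenvalues λ = -3, 3.
For λ=-3: (A-λI) row 1 is [6, 0], so an eigenvector is (0, -1).
For λ=3: (A-λI) row 2 is [18, -6], so an eigenvector is (-1, -3).
General solution: C_1e^(-3t)(0,-1) + C_2e^(3t)(-1,-3).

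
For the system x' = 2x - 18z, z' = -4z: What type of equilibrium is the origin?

A = [[2,-18],[0,-4]]; det(A-λI) = λ^2 + 2λ - 8.
λ = 2, -4: opposite signs.

saddle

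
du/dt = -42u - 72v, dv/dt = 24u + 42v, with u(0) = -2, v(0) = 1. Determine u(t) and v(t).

Coefficient matrix A = [[-42, -72], [24, 42]].
Characteristic polynomial det(A - λI) = λ^2 - 36 = 0.
Eigenvalues λ = 6, -6.
For λ=6: (A-λI) row 1 is [-48, -72], so an eigenvector is (-3, 2).
For λ=-6: (A-λI) row 1 is [-36, -72], so an eigenvector is (-2, 1).
General solution: C_1e^(6t)(-3,2) + C_2e^(-6t)(-2,1).
Applying u(0)=-2, v(0)=1 gives C_1=0, C_2=1.

u(t) = -2e^(-6t), v(t) = e^(-6t)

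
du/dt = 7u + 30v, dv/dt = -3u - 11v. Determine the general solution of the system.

u(t) = C_1e^(-2t)sin(3t) - 3C_1e^(-2t)cos(3t) - 3C_2e^(-2t)sin(3t) - C_2e^(-2t)cos(3t), v(t) = C_1e^(-2t)cos(3t) + C_2e^(-2t)sin(3t)

Coefficient matrix A = [[7, 30], [-3, -11]].
Characteristic polynomial det(A - λI) = λ^2 + 4λ + 13 = 0.
Eigenvalues λ = -2 ± 3i (complex conjugate pair).
For λ=-2+3i: an eigenvector is (-3,1) - i(1,0) = (-3 - i, 1).
A real fundamental pair from Re and Im of e^((-2+3i)t)v: X_1 = e^(-2t)(cos(3t)·(-3,1) + sin(3t)·(1,0)), X_2 = e^(-2t)(sin(3t)·(-3,1) - cos(3t)·(1,0)).
General solution: C_1X_1 + C_2X_2.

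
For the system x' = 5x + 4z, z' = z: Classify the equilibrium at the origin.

A = [[5,4],[0,1]]; det(A-λI) = λ^2 - 6λ + 5.
λ = 5, 1: both positive.

unstable node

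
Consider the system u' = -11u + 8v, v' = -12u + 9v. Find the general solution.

Coefficient matrix A = [[-11, 8], [-12, 9]].
Characteristic polynomial det(A - λI) = λ^2 + 2λ - 3 = 0.
Eigenvalues λ = -3, 1.
For λ=-3: (A-λI) row 1 is [-8, 8], so an eigenvector is (-1, -1).
For λ=1: (A-λI) row 1 is [-12, 8], so an eigenvector is (2, 3).
General solution: K_1e^(-3t)(-1,-1) + K_2e^(t)(2,3).

u(t) = -K_1e^(-3t) + 2K_2e^(t), v(t) = -K_1e^(-3t) + 3K_2e^(t)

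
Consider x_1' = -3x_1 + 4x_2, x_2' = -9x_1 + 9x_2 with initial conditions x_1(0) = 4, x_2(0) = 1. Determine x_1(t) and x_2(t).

x_1(t) = -20te^(3t) + 4e^(3t), x_2(t) = -30te^(3t) + e^(3t)

Coefficient matrix A = [[-3, 4], [-9, 9]].
Characteristic polynomial det(A - λI) = λ^2 - 6λ + 9 = 0.
Single eigenvalue λ = 3 with algebraic multiplicity 2.
Eigenvector v = (2,3); generalized eigenvector w with (A-λI)w=v is (-1,-1).
General solution: e^(3t)[C_1·v + C_2·(t·v + w)].
Applying x_1(0)=4, x_2(0)=1 gives C_1=-3, C_2=-10.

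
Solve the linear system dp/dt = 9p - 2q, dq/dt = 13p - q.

Coefficient matrix A = [[9, -2], [13, -1]].
Characteristic polynomial det(A - λI) = λ^2 - 8λ + 17 = 0.
Eigenvalues λ = 4 ± i (complex conjugate pair).
For λ=4+i: an eigenvector is (-1,-3) - i(1,2) = (-1 - i, -3 - 2i).
A real fundamental pair from Re and Im of e^((4+i)t)v: X_1 = e^(4t)(cos(t)·(-1,-3) + sin(t)·(1,2)), X_2 = e^(4t)(sin(t)·(-1,-3) - cos(t)·(1,2)).
General solution: K_1X_1 + K_2X_2.

p(t) = K_1e^(4t)sin(t) - K_1e^(4t)cos(t) - K_2e^(4t)sin(t) - K_2e^(4t)cos(t), q(t) = 2K_1e^(4t)sin(t) - 3K_1e^(4t)cos(t) - 3K_2e^(4t)sin(t) - 2K_2e^(4t)cos(t)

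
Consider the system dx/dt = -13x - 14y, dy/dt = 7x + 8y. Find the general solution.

Coefficient matrix A = [[-13, -14], [7, 8]].
Characteristic polynomial det(A - λI) = λ^2 + 5λ - 6 = 0.
Eigenvalues λ = -6, 1.
For λ=-6: (A-λI) row 1 is [-7, -14], so an eigenvector is (-2, 1).
For λ=1: (A-λI) row 1 is [-14, -14], so an eigenvector is (-1, 1).
General solution: c_1e^(-6t)(-2,1) + c_2e^(t)(-1,1).

x(t) = -2c_1e^(-6t) - c_2e^(t), y(t) = c_1e^(-6t) + c_2e^(t)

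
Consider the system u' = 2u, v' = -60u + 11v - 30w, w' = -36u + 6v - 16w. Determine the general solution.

Coefficient matrix A = [[2, 0, 0], [-60, 11, -30], [-36, 6, -16]].
det(A - λI) = 0 gives eigenvalues λ = 2, -1, -4.
For λ=2: eigenvector (1,0,-2).
For λ=-1: eigenvector (0,5,2).
For λ=-4: eigenvector (0,2,1).
General solution: c_1e^(2t)(1,0,-2) + c_2e^(-t)(0,5,2) + c_3e^(-4t)(0,2,1).

u(t) = c_1e^(2t), v(t) = 5c_2e^(-t) + 2c_3e^(-4t), w(t) = -2c_1e^(2t) + 2c_2e^(-t) + c_3e^(-4t)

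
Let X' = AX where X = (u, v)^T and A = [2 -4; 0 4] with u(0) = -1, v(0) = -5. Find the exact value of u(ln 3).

711

A = [[2,-4],[0,4]]; eigenvalues λ = 2, 4.
Eigenvectors: (-1,0) for λ=2, (2,-1) for λ=4.
From the initial condition, c_1 = 11, c_2 = 5.
u(ln 3) = (11)(3^2)(-1) + (5)(3^4)(2) = 711.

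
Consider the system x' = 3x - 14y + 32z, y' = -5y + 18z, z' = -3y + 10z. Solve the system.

Coefficient matrix A = [[3, -14, 32], [0, -5, 18], [0, -3, 10]].
det(A - λI) = 0 gives eigenvalues λ = 1, 3, 4.
For λ=1: eigenvector (5,3,1).
For λ=3: eigenvector (1,0,0).
For λ=4: eigenvector (4,2,1).
General solution: c_1e^(t)(5,3,1) + c_2e^(3t)(1,0,0) + c_3e^(4t)(4,2,1).

x(t) = 5c_1e^(t) + c_2e^(3t) + 4c_3e^(4t), y(t) = 3c_1e^(t) + 2c_3e^(4t), z(t) = c_1e^(t) + c_3e^(4t)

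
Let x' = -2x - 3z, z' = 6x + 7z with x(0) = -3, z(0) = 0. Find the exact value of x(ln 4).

A = [[-2,-3],[6,7]]; eigenvalues λ = 4, 1.
Eigenvectors: (1,-2) for λ=4, (-1,1) for λ=1.
From the initial condition, c_1 = 3, c_2 = 6.
x(ln 4) = (3)(4^4)(1) + (6)(4^1)(-1) = 744.

744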